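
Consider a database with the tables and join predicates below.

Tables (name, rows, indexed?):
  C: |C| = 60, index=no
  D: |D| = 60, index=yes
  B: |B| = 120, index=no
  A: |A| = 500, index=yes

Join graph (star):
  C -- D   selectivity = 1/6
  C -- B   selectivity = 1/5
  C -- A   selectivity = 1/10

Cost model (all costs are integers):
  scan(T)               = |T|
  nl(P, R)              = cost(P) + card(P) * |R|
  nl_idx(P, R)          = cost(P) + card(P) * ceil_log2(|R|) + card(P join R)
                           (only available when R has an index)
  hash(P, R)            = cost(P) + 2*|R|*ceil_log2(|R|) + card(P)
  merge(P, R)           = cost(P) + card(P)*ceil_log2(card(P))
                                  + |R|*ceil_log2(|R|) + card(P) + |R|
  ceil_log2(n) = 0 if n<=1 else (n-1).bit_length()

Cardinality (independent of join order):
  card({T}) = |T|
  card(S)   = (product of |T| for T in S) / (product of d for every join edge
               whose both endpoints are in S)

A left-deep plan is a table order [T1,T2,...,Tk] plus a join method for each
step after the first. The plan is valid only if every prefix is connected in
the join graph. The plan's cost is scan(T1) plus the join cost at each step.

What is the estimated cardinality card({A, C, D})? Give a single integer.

Tables in S: A(500), C(60), D(60)
Edges inside S: C-D(d=6), C-A(d=10)
numerator = 500 * 60 * 60 = 1800000
denominator = 6 * 10 = 60
card(S) = 1800000 / 60 = 30000

30000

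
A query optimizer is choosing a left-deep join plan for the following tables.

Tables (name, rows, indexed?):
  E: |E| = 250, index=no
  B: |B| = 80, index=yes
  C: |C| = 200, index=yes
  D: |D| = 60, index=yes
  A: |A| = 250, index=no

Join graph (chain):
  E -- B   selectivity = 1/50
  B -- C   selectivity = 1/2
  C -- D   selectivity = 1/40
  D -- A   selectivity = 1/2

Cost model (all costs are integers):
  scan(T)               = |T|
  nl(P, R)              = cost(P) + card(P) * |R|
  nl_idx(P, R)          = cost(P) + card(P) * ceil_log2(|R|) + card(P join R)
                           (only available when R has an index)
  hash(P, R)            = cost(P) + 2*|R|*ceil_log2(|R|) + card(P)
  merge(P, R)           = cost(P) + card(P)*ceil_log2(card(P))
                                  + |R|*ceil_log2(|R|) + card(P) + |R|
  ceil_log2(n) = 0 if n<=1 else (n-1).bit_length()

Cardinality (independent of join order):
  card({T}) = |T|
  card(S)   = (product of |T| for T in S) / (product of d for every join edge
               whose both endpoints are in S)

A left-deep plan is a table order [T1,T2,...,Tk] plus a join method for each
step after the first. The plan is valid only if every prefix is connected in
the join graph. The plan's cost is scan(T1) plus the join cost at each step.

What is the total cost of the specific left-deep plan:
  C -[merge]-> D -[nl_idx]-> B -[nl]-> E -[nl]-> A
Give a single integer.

step 1: scan C: cost=200, card=200
step 2: join D via merge
    card(P join D) = 200*60/(40) = 300
    cost = 200 + 200*8 + 60*6 + 200 + 60 = 2420
step 3: join B via nl_idx
    card(P join B) = 300*80/(2) = 12000
    cost = 2420 + 300*7 + 12000 = 16520
step 4: join E via nl
    card(P join E) = 12000*250/(50) = 60000
    cost = 16520 + 12000*250 = 3016520
step 5: join A via nl
    card(P join A) = 60000*250/(2) = 7500000
    cost = 3016520 + 60000*250 = 18016520

18016520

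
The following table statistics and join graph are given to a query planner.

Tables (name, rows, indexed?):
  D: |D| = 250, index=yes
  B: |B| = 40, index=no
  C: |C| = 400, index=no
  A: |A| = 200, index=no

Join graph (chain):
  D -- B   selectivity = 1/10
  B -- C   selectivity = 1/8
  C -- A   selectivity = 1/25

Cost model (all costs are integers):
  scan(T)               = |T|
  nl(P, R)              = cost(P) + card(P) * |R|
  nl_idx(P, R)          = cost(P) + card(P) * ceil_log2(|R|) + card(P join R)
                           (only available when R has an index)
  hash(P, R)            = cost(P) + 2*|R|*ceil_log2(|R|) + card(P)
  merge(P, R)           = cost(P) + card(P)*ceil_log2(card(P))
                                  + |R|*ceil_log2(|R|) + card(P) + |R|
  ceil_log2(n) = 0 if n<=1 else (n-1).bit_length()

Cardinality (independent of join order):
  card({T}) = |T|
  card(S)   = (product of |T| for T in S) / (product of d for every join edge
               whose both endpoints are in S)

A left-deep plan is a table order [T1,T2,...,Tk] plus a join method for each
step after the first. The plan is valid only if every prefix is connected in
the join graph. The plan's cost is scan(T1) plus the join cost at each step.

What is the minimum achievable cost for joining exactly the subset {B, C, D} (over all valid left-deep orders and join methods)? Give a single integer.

7280

Selinger DP over subsets of {B,C,D}:
  {D}: scan cost=250, card=250
  {B}: scan cost=40, card=40
  {C}: scan cost=400, card=400
  {BD}: card=1000; try (B,hash)→980, (D,nl_idx)→1360, (D,merge)→2570, (B,merge)→2780, (D,hash)→4080, (D,nl)→10040 …(+1); best=980 via (B,hash)
  {BC}: card=2000; try (B,hash)→1280, (C,merge)→4320, (B,merge)→4680, (C,hash)→7280, (C,nl)→16040, (B,nl)→16400; best=1280 via (B,hash)
  {BCD}: card=50000; try (D,hash)→7280, (C,hash)→9180, (C,merge)→15980, (D,merge)→27530, (D,nl_idx)→67280, (C,nl)→400980 …(+1); best=7280 via (D,hash)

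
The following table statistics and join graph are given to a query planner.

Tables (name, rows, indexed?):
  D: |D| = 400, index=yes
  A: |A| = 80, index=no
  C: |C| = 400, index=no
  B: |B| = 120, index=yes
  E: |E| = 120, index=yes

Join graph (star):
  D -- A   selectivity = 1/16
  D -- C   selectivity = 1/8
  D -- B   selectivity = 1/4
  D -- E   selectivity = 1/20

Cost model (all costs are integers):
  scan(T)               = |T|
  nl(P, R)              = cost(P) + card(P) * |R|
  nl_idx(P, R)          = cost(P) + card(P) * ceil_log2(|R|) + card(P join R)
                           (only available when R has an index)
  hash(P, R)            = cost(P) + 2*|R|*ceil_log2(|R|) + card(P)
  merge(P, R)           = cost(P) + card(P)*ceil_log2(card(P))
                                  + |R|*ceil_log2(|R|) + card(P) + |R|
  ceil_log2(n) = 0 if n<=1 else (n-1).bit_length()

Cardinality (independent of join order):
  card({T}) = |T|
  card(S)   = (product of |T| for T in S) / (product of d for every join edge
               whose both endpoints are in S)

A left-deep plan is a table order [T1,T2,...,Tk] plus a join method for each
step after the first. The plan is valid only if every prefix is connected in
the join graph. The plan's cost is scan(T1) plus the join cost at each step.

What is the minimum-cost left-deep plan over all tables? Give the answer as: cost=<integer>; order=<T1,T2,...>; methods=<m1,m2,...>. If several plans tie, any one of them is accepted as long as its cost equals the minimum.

cost=386480; order=D,A,E,B,C; methods=hash,hash,hash,hash

Selinger DP (subsets sized 1..n):
  {D}: scan cost=400, card=400
  {A}: scan cost=80, card=80
  {C}: scan cost=400, card=400
  {B}: scan cost=120, card=120
  {E}: scan cost=120, card=120
  {AD}: card=2000; try (A,hash)→1920, (D,nl_idx)→2800, (D,merge)→4720, (A,merge)→5040, (D,hash)→7360, (D,nl)→32080 …(+1); best=1920 via (A,hash)
  {CD}: card=20000; try (D,hash)→8000, (C,hash)→8000, (D,merge)→8400, (C,merge)→8400, (D,nl_idx)→24000, (D,nl)→160400 …(+1); best=8000 via (D,hash)
  {BD}: card=12000; try (B,hash)→2480, (D,merge)→5080, (B,merge)→5360, (D,hash)→7440, (D,nl_idx)→13200, (B,nl_idx)→15200 …(+2); best=2480 via (B,hash)
  {DE}: card=2400; try (E,hash)→2480, (D,nl_idx)→3600, (D,merge)→5080, (E,merge)→5360, (E,nl_idx)→5600, (D,hash)→7440 …(+2); best=2480 via (E,hash)
  {ACD}: card=100000; try (C,hash)→11120, (A,hash)→29120, (C,merge)→29920, (A,merge)→328640, (C,nl)→801920, (A,nl)→1608000; best=11120 via (C,hash)
  {ABD}: card=60000; try (B,hash)→5600, (A,hash)→15600, (B,merge)→26880, (B,nl_idx)→75920, (A,merge)→183120, (B,nl)→241920 …(+1); best=5600 via (B,hash)
  {ADE}: card=12000; try (E,hash)→5600, (A,hash)→6000, (E,merge)→26880, (E,nl_idx)→27920, (A,merge)→34320, (A,nl)→194480 …(+1); best=5600 via (E,hash)
  {BCD}: card=600000; try (C,hash)→21680, (B,hash)→29680, (C,merge)→186480, (B,merge)→328960, (B,nl_idx)→748000, (B,nl)→2408000 …(+1); best=21680 via (C,hash)
  {CDE}: card=120000; try (C,hash)→12080, (E,hash)→29680, (C,merge)→37680, (E,nl_idx)→268000, (E,merge)→328960, (C,nl)→962480 …(+1); best=12080 via (C,hash)
  {BDE}: card=72000; try (B,hash)→6560, (E,hash)→16160, (B,merge)→34640, (B,nl_idx)→91280, (E,nl_idx)→158480, (E,merge)→183440 …(+2); best=6560 via (B,hash)
  {ABCD}: card=3000000; try (C,hash)→72800, (B,hash)→112800, (A,hash)→622800, (C,merge)→1029600, (B,merge)→1812080, (B,nl_idx)→3711120 …(+4); best=72800 via (C,hash)
  {ACDE}: card=600000; try (C,hash)→24800, (E,hash)→112800, (A,hash)→133200, (C,merge)→189600, (E,nl_idx)→1311120, (E,merge)→1812080 …(+4); best=24800 via (C,hash)
  {ABDE}: card=360000; try (B,hash)→19280, (E,hash)→67280, (A,hash)→79680, (B,merge)→186560, (B,nl_idx)→449600, (E,nl_idx)→785600 …(+5); best=19280 via (B,hash)
  {BCDE}: card=3600000; try (C,hash)→85760, (B,hash)→133760, (E,hash)→623360, (C,merge)→1306560, (B,merge)→2173040, (B,nl_idx)→4452080 …(+5); best=85760 via (C,hash)
  {ABCDE}: card=18000000; try (C,hash)→386480, (B,hash)→626480, (E,hash)→3074480, (A,hash)→3686880, (C,merge)→7223280, (B,merge)→12625760 …(+8); best=386480 via (C,hash)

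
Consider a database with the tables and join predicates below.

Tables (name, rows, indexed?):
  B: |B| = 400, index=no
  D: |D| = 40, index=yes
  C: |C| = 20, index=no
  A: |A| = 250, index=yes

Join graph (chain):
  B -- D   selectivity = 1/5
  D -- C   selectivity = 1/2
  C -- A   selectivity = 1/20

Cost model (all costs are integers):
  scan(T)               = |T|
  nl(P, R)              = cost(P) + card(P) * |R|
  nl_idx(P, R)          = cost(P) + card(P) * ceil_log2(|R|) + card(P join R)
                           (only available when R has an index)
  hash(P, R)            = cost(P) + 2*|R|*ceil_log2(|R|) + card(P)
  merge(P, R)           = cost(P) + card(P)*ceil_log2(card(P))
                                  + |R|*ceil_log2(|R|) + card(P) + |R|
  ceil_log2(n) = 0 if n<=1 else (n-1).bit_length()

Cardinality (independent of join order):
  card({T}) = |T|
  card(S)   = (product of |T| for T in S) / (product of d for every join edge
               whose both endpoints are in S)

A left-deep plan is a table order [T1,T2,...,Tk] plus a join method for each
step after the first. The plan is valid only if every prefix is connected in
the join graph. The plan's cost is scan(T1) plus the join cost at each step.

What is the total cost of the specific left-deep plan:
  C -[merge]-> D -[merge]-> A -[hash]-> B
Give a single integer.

step 1: scan C: cost=20, card=20
step 2: join D via merge
    card(P join D) = 20*40/(2) = 400
    cost = 20 + 20*5 + 40*6 + 20 + 40 = 420
step 3: join A via merge
    card(P join A) = 400*250/(20) = 5000
    cost = 420 + 400*9 + 250*8 + 400 + 250 = 6670
step 4: join B via hash
    card(P join B) = 5000*400/(5) = 400000
    cost = 6670 + 2*400*9 + 5000 = 18870

18870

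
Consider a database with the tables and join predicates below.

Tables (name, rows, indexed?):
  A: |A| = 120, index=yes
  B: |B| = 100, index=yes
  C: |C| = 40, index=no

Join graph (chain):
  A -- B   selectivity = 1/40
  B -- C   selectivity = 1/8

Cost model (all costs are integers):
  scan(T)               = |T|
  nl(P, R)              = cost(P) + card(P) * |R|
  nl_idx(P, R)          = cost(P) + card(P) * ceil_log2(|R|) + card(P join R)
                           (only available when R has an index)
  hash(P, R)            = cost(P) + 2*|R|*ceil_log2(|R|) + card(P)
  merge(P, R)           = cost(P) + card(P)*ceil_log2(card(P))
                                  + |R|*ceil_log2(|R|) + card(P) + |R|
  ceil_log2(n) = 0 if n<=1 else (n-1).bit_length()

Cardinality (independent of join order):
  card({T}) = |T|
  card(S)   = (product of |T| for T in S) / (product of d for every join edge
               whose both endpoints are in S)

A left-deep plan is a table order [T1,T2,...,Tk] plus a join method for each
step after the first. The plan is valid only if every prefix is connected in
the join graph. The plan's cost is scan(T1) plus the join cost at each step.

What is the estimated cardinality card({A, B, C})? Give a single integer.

1500

Tables in S: A(120), B(100), C(40)
Edges inside S: A-B(d=40), B-C(d=8)
numerator = 120 * 100 * 40 = 480000
denominator = 40 * 8 = 320
card(S) = 480000 / 320 = 1500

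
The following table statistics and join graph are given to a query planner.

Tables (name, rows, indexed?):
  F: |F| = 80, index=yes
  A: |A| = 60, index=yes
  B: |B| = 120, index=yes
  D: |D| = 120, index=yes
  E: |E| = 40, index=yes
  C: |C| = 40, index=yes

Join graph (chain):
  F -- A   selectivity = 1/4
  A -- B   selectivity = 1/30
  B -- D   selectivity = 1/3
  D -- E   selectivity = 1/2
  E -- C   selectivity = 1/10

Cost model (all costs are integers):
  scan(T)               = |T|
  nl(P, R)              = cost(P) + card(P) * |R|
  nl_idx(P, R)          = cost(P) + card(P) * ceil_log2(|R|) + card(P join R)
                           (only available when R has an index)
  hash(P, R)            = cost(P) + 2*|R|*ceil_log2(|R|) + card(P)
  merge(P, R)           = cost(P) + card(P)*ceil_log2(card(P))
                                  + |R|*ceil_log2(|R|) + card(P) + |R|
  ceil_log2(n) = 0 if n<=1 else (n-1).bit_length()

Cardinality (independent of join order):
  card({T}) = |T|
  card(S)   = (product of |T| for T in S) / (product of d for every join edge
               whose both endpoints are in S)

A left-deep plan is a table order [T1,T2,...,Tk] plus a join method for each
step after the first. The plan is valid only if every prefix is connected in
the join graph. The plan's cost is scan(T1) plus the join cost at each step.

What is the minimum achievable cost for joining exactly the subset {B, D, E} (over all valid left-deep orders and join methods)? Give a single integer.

Selinger DP over subsets of {B,D,E}:
  {B}: scan cost=120, card=120
  {D}: scan cost=120, card=120
  {E}: scan cost=40, card=40
  {BD}: card=4800; try (D,hash)→1920, (B,hash)→1920, (D,merge)→2040, (B,merge)→2040, (D,nl_idx)→5760, (B,nl_idx)→5760 …(+2); best=1920 via (D,hash)
  {DE}: card=2400; try (E,hash)→720, (D,merge)→1280, (E,merge)→1360, (D,hash)→1760, (D,nl_idx)→2720, (E,nl_idx)→3240 …(+2); best=720 via (E,hash)
  {BDE}: card=96000; try (B,hash)→4800, (E,hash)→7200, (B,merge)→32880, (E,merge)→69400, (B,nl_idx)→113520, (E,nl_idx)→126720 …(+2); best=4800 via (B,hash)

4800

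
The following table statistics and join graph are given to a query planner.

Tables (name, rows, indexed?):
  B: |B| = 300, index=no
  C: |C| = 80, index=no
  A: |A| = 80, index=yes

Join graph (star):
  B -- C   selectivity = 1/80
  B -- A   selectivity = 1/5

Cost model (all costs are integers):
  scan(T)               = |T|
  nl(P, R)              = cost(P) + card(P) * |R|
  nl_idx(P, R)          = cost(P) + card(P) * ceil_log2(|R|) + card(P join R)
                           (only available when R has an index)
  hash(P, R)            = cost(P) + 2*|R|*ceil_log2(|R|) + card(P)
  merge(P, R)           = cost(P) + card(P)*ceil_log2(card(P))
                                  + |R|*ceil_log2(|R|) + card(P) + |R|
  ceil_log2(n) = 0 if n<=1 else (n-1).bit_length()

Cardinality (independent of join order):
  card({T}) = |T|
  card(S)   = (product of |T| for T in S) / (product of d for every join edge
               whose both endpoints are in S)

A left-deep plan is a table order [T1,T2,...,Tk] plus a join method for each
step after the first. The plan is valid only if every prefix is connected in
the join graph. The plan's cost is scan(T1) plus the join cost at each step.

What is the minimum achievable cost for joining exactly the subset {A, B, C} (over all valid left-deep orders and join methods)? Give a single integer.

3140

Selinger DP over subsets of {A,B,C}:
  {B}: scan cost=300, card=300
  {C}: scan cost=80, card=80
  {A}: scan cost=80, card=80
  {BC}: card=300; try (C,hash)→1720, (B,merge)→3720, (C,merge)→3940, (B,hash)→5560, (B,nl)→24080, (C,nl)→24300; best=1720 via (C,hash)
  {AB}: card=4800; try (A,hash)→1720, (B,merge)→3720, (A,merge)→3940, (B,hash)→5560, (A,nl_idx)→7200, (B,nl)→24080 …(+1); best=1720 via (A,hash)
  {ABC}: card=4800; try (A,hash)→3140, (A,merge)→5360, (C,hash)→7640, (A,nl_idx)→8620, (A,nl)→25720, (C,merge)→69560 …(+1); best=3140 via (A,hash)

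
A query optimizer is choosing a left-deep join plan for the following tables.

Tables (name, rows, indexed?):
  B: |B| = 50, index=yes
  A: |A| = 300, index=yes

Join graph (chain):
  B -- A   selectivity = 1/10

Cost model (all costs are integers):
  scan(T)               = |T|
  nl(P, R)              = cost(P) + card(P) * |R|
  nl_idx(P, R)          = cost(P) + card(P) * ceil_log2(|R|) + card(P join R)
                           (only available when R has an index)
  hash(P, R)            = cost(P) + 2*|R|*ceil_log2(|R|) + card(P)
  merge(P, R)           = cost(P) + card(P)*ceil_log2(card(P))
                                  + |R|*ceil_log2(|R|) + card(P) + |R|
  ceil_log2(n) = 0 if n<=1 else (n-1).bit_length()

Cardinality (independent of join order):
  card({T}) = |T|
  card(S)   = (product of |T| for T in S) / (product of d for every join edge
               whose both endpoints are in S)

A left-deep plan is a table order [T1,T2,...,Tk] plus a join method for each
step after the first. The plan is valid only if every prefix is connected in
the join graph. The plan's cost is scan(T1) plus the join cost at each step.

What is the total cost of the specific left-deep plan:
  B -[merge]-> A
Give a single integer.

3400

step 1: scan B: cost=50, card=50
step 2: join A via merge
    card(P join A) = 50*300/(10) = 1500
    cost = 50 + 50*6 + 300*9 + 50 + 300 = 3400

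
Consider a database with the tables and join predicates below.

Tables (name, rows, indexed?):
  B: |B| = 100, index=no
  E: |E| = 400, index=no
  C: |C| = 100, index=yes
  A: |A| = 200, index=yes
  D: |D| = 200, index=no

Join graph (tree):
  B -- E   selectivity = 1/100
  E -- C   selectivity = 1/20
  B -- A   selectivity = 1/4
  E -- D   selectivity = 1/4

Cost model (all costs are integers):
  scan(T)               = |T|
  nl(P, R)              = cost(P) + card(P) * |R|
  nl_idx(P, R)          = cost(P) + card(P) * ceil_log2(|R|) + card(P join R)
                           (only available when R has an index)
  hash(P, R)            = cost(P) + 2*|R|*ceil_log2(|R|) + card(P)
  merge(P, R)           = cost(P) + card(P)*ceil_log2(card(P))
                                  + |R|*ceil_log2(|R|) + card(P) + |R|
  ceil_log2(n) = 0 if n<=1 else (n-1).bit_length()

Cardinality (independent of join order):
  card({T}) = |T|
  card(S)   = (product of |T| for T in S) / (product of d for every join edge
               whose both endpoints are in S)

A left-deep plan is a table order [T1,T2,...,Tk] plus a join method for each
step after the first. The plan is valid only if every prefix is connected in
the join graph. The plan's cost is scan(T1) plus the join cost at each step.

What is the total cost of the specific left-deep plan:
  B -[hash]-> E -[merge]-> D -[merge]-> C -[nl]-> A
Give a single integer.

20334000

step 1: scan B: cost=100, card=100
step 2: join E via hash
    card(P join E) = 100*400/(100) = 400
    cost = 100 + 2*400*9 + 100 = 7400
step 3: join D via merge
    card(P join D) = 400*200/(4) = 20000
    cost = 7400 + 400*9 + 200*8 + 400 + 200 = 13200
step 4: join C via merge
    card(P join C) = 20000*100/(20) = 100000
    cost = 13200 + 20000*15 + 100*7 + 20000 + 100 = 334000
step 5: join A via nl
    card(P join A) = 100000*200/(4) = 5000000
    cost = 334000 + 100000*200 = 20334000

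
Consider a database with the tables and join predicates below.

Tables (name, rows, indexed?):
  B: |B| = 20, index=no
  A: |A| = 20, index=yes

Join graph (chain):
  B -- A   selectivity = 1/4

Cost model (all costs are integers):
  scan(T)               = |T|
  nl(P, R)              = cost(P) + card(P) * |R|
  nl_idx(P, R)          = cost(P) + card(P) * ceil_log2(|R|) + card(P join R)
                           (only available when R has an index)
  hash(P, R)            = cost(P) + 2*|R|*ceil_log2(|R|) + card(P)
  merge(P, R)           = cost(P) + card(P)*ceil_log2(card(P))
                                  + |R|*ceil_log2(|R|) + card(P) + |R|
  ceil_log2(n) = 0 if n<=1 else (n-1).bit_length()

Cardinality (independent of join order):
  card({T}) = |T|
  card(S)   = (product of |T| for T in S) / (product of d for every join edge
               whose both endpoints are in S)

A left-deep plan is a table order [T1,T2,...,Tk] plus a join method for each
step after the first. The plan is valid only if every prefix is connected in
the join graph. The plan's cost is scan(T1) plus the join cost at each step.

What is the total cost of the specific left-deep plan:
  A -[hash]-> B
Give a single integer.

step 1: scan A: cost=20, card=20
step 2: join B via hash
    card(P join B) = 20*20/(4) = 100
    cost = 20 + 2*20*5 + 20 = 240

240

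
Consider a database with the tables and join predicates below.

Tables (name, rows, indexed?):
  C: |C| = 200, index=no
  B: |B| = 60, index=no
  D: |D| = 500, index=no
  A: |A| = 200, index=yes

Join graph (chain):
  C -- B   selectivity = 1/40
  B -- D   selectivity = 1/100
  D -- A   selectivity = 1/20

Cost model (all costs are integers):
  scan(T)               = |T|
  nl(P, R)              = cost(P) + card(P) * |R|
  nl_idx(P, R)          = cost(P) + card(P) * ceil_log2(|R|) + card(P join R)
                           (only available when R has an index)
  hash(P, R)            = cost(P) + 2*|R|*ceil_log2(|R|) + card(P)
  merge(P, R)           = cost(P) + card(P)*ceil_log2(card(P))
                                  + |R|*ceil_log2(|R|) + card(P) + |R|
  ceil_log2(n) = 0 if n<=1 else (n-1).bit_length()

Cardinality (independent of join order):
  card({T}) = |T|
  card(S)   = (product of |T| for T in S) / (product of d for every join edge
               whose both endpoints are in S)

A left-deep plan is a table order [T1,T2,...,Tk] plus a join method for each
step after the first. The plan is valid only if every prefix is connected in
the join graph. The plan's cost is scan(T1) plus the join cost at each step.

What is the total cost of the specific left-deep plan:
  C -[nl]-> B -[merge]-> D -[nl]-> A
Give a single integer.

step 1: scan C: cost=200, card=200
step 2: join B via nl
    card(P join B) = 200*60/(40) = 300
    cost = 200 + 200*60 = 12200
step 3: join D via merge
    card(P join D) = 300*500/(100) = 1500
    cost = 12200 + 300*9 + 500*9 + 300 + 500 = 20200
step 4: join A via nl
    card(P join A) = 1500*200/(20) = 15000
    cost = 20200 + 1500*200 = 320200

320200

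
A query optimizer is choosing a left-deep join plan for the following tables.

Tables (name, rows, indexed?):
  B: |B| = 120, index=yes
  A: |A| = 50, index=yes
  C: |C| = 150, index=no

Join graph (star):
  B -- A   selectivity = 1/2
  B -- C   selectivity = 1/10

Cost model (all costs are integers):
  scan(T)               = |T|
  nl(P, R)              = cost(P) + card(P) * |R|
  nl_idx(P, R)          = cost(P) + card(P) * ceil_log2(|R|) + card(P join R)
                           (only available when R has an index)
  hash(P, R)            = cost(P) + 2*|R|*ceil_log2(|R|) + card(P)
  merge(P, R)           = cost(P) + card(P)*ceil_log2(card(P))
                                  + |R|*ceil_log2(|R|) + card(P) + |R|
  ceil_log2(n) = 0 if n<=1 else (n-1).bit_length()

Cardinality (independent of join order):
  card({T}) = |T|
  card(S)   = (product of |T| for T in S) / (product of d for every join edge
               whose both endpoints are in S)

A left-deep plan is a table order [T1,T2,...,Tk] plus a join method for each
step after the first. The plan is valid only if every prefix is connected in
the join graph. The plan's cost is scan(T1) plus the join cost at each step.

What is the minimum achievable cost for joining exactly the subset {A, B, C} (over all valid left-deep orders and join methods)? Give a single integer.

4380

Selinger DP over subsets of {A,B,C}:
  {B}: scan cost=120, card=120
  {A}: scan cost=50, card=50
  {C}: scan cost=150, card=150
  {AB}: card=3000; try (A,hash)→840, (B,merge)→1360, (A,merge)→1430, (B,hash)→1780, (B,nl_idx)→3400, (A,nl_idx)→3840 …(+2); best=840 via (A,hash)
  {BC}: card=1800; try (B,hash)→1980, (C,merge)→2430, (B,merge)→2460, (C,hash)→2640, (B,nl_idx)→3000, (C,nl)→18120 …(+1); best=1980 via (B,hash)
  {ABC}: card=45000; try (A,hash)→4380, (C,hash)→6240, (A,merge)→23930, (C,merge)→41190, (A,nl_idx)→57780, (A,nl)→91980 …(+1); best=4380 via (A,hash)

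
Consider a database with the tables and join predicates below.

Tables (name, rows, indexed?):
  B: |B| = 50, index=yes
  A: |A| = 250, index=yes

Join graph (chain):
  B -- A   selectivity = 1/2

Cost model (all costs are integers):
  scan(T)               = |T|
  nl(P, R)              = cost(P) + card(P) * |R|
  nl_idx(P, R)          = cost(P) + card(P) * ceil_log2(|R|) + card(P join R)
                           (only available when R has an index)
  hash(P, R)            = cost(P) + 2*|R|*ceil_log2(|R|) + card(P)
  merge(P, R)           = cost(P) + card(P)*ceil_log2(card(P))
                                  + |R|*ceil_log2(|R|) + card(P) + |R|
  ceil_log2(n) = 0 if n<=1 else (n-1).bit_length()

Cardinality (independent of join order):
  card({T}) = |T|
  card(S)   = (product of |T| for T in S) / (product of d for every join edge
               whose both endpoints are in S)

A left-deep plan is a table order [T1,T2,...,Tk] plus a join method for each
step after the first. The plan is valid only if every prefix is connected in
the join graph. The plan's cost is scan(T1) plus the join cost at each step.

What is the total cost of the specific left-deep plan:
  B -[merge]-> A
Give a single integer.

step 1: scan B: cost=50, card=50
step 2: join A via merge
    card(P join A) = 50*250/(2) = 6250
    cost = 50 + 50*6 + 250*8 + 50 + 250 = 2650

2650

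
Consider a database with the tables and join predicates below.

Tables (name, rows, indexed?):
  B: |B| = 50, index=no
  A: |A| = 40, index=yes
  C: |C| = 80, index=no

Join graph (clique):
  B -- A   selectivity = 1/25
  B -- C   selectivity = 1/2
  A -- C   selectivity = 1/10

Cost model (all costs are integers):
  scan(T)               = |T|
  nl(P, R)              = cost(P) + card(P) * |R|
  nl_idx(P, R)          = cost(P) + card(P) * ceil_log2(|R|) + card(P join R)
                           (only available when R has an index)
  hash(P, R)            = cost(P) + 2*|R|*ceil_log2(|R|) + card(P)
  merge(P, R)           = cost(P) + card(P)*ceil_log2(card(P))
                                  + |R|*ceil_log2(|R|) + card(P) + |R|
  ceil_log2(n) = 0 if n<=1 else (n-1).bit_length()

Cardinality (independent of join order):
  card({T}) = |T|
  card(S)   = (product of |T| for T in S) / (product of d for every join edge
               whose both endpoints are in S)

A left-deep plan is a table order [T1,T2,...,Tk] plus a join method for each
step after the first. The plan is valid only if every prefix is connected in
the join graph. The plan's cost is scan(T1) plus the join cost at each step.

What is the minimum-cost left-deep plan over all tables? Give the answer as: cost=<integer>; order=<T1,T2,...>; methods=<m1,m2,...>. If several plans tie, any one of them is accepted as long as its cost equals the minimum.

cost=1560; order=C,A,B; methods=hash,hash

Selinger DP (subsets sized 1..n):
  {B}: scan cost=50, card=50
  {A}: scan cost=40, card=40
  {C}: scan cost=80, card=80
  {AB}: card=80; try (A,nl_idx)→430, (A,hash)→580, (B,merge)→670, (B,hash)→680, (A,merge)→680, (B,nl)→2040 …(+1); best=430 via (A,nl_idx)
  {BC}: card=2000; try (B,hash)→760, (C,merge)→1040, (B,merge)→1070, (C,hash)→1220, (C,nl)→4050, (B,nl)→4080; best=760 via (B,hash)
  {AC}: card=320; try (A,hash)→640, (A,nl_idx)→880, (C,merge)→960, (A,merge)→1000, (C,hash)→1200, (C,nl)→3240 …(+1); best=640 via (A,hash)
  {ABC}: card=320; try (B,hash)→1560, (C,hash)→1630, (C,merge)→1710, (A,hash)→3240, (B,merge)→4190, (C,nl)→6830 …(+4); best=1560 via (B,hash)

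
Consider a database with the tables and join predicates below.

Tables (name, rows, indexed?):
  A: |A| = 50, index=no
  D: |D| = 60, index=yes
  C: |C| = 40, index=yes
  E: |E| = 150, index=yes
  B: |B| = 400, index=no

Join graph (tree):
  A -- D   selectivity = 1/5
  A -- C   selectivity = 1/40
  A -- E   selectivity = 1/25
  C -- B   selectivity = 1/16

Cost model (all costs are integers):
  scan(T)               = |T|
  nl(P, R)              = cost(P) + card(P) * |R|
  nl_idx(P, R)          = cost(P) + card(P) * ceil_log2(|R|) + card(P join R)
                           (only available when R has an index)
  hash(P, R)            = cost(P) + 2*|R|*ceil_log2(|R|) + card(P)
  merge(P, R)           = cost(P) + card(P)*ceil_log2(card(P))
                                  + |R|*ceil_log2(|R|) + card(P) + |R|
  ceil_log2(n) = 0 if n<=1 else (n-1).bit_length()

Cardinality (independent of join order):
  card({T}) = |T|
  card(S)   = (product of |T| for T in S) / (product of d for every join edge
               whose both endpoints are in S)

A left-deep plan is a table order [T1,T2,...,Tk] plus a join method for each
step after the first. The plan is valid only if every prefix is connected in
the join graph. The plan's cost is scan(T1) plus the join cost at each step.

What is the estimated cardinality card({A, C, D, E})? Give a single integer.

Tables in S: A(50), C(40), D(60), E(150)
Edges inside S: A-D(d=5), A-C(d=40), A-E(d=25)
numerator = 50 * 40 * 60 * 150 = 18000000
denominator = 5 * 40 * 25 = 5000
card(S) = 18000000 / 5000 = 3600

3600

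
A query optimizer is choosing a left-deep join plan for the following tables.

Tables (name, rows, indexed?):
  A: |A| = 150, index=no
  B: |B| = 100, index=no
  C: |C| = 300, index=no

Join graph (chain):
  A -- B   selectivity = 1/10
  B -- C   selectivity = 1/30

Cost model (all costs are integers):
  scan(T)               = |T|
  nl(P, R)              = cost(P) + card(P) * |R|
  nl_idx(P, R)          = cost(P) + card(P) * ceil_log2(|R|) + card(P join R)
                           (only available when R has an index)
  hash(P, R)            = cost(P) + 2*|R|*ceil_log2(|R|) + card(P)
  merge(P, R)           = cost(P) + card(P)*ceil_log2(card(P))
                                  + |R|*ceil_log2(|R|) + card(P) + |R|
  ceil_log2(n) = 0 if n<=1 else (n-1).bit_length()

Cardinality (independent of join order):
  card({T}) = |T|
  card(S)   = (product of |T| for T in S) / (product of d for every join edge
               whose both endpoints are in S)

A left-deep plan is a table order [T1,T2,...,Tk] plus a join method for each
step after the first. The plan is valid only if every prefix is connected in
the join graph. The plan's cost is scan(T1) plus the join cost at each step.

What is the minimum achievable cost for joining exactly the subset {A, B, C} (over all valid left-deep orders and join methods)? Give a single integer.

5400

Selinger DP over subsets of {A,B,C}:
  {A}: scan cost=150, card=150
  {B}: scan cost=100, card=100
  {C}: scan cost=300, card=300
  {AB}: card=1500; try (B,hash)→1700, (A,merge)→2250, (B,merge)→2300, (A,hash)→2600, (A,nl)→15100, (B,nl)→15150; best=1700 via (B,hash)
  {BC}: card=1000; try (B,hash)→2000, (C,merge)→3900, (B,merge)→4100, (C,hash)→5600, (C,nl)→30100, (B,nl)→30300; best=2000 via (B,hash)
  {ABC}: card=15000; try (A,hash)→5400, (C,hash)→8600, (A,merge)→14350, (C,merge)→22700, (A,nl)→152000, (C,nl)→451700; best=5400 via (A,hash)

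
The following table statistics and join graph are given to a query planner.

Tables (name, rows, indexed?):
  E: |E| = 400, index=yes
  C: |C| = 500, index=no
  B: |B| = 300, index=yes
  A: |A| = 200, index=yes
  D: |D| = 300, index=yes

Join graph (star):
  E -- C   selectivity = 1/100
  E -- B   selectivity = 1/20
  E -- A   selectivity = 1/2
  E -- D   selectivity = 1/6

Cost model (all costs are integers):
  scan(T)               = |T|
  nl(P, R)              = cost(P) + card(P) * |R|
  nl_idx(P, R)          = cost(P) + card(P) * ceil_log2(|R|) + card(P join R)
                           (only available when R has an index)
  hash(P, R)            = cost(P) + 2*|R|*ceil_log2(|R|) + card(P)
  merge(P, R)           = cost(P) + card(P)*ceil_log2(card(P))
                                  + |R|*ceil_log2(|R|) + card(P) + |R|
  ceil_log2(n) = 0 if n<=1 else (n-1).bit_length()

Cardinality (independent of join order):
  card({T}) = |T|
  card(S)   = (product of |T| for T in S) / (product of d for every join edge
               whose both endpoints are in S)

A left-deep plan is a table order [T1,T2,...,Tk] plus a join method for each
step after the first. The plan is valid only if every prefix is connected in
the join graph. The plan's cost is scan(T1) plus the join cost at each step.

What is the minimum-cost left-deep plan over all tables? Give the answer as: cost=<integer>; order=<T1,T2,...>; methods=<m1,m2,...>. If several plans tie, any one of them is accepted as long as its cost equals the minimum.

Selinger DP (subsets sized 1..n):
  {E}: scan cost=400, card=400
  {C}: scan cost=500, card=500
  {B}: scan cost=300, card=300
  {A}: scan cost=200, card=200
  {D}: scan cost=300, card=300
  {CE}: card=2000; try (E,nl_idx)→7000, (E,hash)→8200, (C,merge)→9400, (E,merge)→9500, (C,hash)→9800, (C,nl)→200400 …(+1); best=7000 via (E,nl_idx)
  {BE}: card=6000; try (B,hash)→6200, (E,merge)→7300, (B,merge)→7400, (E,hash)→7800, (E,nl_idx)→9000, (B,nl_idx)→10000 …(+2); best=6200 via (B,hash)
  {AE}: card=40000; try (A,hash)→4000, (E,merge)→6000, (A,merge)→6200, (E,hash)→7600, (E,nl_idx)→42000, (A,nl_idx)→43600 …(+2); best=4000 via (A,hash)
  {DE}: card=20000; try (D,hash)→6200, (E,merge)→7300, (D,merge)→7400, (E,hash)→7800, (E,nl_idx)→23000, (D,nl_idx)→24000 …(+2); best=6200 via (D,hash)
  {BCE}: card=30000; try (B,hash)→14400, (C,hash)→21200, (B,merge)→34000, (B,nl_idx)→55000, (C,merge)→95200, (B,nl)→607000 …(+1); best=14400 via (B,hash)
  {ACE}: card=200000; try (A,hash)→12200, (A,merge)→32800, (C,hash)→53000, (A,nl_idx)→223000, (A,nl)→407000, (C,merge)→689000 …(+1); best=12200 via (A,hash)
  {CDE}: card=100000; try (D,hash)→14400, (D,merge)→34000, (C,hash)→35200, (D,nl_idx)→125000, (C,merge)→331200, (D,nl)→607000 …(+1); best=14400 via (D,hash)
  {ABE}: card=600000; try (A,hash)→15400, (B,hash)→49400, (A,merge)→92000, (A,nl_idx)→654200, (B,merge)→687000, (B,nl_idx)→964000 …(+2); best=15400 via (A,hash)
  {BDE}: card=300000; try (D,hash)→17600, (B,hash)→31600, (D,merge)→93200, (B,merge)→329200, (D,nl_idx)→360200, (B,nl_idx)→486200 …(+2); best=17600 via (D,hash)
  {ADE}: card=2000000; try (A,hash)→29400, (D,hash)→49400, (A,merge)→328000, (D,merge)→687000, (A,nl_idx)→2166200, (D,nl_idx)→2364000 …(+2); best=29400 via (A,hash)
  {ABCE}: card=3000000; try (A,hash)→47600, (B,hash)→217600, (A,merge)→496200, (C,hash)→624400, (A,nl_idx)→3254400, (B,merge)→3815200 …(+5); best=47600 via (A,hash)
  {BCDE}: card=1500000; try (D,hash)→49800, (B,hash)→119800, (C,hash)→326600, (D,merge)→497400, (D,nl_idx)→1784400, (B,merge)→1817400 …(+5); best=49800 via (D,hash)
  {ACDE}: card=10000000; try (A,hash)→117600, (D,hash)→217600, (A,merge)→1816200, (C,hash)→2038400, (D,merge)→3815200, (A,nl_idx)→10814400 …(+5); best=117600 via (A,hash)
  {ABDE}: card=30000000; try (A,hash)→320800, (D,hash)→620800, (B,hash)→2034800, (A,merge)→6019400, (D,merge)→12618400, (A,nl_idx)→32417600 …(+6); best=320800 via (A,hash)
  {ABCDE}: card=150000000; try (A,hash)→1553000, (D,hash)→3053000, (B,hash)→10123000, (C,hash)→30329800, (A,merge)→33051600, (D,merge)→69050600 …(+9); best=1553000 via (A,hash)

cost=1553000; order=C,E,B,D,A; methods=nl_idx,hash,hash,hash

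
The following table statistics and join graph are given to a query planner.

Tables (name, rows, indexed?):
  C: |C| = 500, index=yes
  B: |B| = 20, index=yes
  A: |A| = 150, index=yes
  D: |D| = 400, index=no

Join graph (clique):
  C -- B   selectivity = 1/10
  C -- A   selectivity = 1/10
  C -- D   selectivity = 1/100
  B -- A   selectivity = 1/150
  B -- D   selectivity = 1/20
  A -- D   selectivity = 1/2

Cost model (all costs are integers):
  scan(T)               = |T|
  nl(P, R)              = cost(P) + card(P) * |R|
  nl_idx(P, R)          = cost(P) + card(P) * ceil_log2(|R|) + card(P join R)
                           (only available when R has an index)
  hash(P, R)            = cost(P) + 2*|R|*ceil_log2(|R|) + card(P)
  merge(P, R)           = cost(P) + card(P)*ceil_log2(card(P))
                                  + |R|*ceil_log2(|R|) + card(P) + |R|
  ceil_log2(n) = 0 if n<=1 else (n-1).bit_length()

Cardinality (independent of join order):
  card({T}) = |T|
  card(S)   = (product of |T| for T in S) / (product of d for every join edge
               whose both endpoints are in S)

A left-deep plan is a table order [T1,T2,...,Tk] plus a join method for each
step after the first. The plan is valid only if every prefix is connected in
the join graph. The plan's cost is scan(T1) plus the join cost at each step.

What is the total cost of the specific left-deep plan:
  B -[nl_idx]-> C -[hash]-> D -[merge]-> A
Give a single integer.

12550

step 1: scan B: cost=20, card=20
step 2: join C via nl_idx
    card(P join C) = 20*500/(10) = 1000
    cost = 20 + 20*9 + 1000 = 1200
step 3: join D via hash
    card(P join D) = 1000*400/(100*20) = 200
    cost = 1200 + 2*400*9 + 1000 = 9400
step 4: join A via merge
    card(P join A) = 200*150/(10*150*2) = 10
    cost = 9400 + 200*8 + 150*8 + 200 + 150 = 12550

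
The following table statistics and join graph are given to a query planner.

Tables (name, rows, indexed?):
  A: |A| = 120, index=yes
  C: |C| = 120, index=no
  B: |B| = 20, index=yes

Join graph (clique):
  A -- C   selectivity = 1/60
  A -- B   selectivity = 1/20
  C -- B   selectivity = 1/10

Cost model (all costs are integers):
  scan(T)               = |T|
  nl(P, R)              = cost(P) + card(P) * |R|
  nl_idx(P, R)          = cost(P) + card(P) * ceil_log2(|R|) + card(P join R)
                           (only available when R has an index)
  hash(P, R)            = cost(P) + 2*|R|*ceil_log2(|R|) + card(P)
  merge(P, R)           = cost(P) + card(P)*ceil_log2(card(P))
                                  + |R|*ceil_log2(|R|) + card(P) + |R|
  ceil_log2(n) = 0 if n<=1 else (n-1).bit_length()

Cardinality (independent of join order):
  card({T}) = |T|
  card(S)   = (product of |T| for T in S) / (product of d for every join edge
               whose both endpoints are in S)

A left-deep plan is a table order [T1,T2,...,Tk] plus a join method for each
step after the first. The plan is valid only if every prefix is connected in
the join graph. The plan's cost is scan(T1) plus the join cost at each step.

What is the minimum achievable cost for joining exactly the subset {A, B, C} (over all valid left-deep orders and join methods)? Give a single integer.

Selinger DP over subsets of {A,B,C}:
  {A}: scan cost=120, card=120
  {C}: scan cost=120, card=120
  {B}: scan cost=20, card=20
  {AC}: card=240; try (A,nl_idx)→1200, (C,hash)→1920, (A,hash)→1920, (C,merge)→2040, (A,merge)→2040, (C,nl)→14520 …(+1); best=1200 via (A,nl_idx)
  {AB}: card=120; try (A,nl_idx)→280, (B,hash)→440, (B,nl_idx)→840, (A,merge)→1100, (B,merge)→1200, (A,hash)→1720 …(+2); best=280 via (A,nl_idx)
  {BC}: card=240; try (B,hash)→440, (B,nl_idx)→960, (C,merge)→1100, (B,merge)→1200, (C,hash)→1720, (C,nl)→2420 …(+1); best=440 via (B,hash)
  {ABC}: card=24; try (B,hash)→1640, (C,hash)→2080, (A,nl_idx)→2144, (C,merge)→2200, (A,hash)→2360, (B,nl_idx)→2424 …(+5); best=1640 via (B,hash)

1640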